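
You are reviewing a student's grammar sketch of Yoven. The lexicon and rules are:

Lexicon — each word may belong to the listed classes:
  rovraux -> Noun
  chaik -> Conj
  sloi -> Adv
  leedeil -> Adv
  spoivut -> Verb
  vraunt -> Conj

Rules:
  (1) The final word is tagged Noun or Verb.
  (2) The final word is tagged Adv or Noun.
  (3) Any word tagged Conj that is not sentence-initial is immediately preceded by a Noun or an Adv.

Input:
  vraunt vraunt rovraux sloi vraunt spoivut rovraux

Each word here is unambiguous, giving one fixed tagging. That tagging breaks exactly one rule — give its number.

3

Fixed tagging: Conj Conj Noun Adv Conj Verb Noun.
Applying the rules: R1 ✓, R2 ✓, R3 ✗.
Only rule 3 fails.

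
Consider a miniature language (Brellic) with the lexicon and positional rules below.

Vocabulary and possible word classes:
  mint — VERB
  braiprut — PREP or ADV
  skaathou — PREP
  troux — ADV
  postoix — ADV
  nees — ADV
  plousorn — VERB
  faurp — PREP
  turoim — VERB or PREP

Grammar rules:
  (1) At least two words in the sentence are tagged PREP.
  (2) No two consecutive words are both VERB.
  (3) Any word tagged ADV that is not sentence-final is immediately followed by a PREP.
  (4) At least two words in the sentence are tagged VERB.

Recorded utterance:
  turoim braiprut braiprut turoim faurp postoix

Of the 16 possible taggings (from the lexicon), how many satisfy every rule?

Candidates per position — 1:turoim {VERB,PREP}; 2:braiprut {PREP,ADV}; 3:braiprut {PREP,ADV}; 4:turoim {VERB,PREP}; 5:faurp {PREP}; 6:postoix {ADV}.
There are 16 candidate sequences in total.
The sequences that satisfy every rule: VERB PREP PREP VERB PREP ADV; VERB ADV PREP VERB PREP ADV.
Count = 2.

2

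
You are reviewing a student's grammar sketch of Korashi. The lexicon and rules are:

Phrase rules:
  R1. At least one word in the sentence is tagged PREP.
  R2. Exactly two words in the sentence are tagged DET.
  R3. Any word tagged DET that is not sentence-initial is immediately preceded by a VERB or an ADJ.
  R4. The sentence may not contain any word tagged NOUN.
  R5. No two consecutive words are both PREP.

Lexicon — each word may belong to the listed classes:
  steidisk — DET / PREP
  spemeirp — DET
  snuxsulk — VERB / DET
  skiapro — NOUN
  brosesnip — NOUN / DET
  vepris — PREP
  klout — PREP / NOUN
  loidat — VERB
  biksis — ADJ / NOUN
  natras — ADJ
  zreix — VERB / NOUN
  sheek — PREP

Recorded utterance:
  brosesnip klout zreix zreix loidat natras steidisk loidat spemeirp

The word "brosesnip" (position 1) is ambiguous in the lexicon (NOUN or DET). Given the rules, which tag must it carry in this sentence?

Candidates per position — 1:brosesnip {NOUN,DET}; 2:klout {PREP,NOUN}; 3:zreix {VERB,NOUN}; 4:zreix {VERB,NOUN}; 5:loidat {VERB}; 6:natras {ADJ}; 7:steidisk {DET,PREP}; 8:loidat {VERB}; 9:spemeirp {DET}.
Position 1: tagging it NOUN would leave rule 4 unsatisfiable, so it must be DET.
Position 2: tagging it NOUN would leave rule 4 unsatisfiable, so it must be PREP.
Position 3: tagging it NOUN would leave rule 4 unsatisfiable, so it must be VERB.
Position 4: tagging it NOUN would leave rule 4 unsatisfiable, so it must be VERB.
Position 7: tagging it DET would leave rule 2 unsatisfiable, so it must be PREP.
So the tagging must be: DET PREP VERB VERB VERB ADJ PREP VERB DET.
Rule-by-rule: rule 1 holds; rule 2 holds; rule 3 holds; rule 4 holds; rule 5 holds.

DET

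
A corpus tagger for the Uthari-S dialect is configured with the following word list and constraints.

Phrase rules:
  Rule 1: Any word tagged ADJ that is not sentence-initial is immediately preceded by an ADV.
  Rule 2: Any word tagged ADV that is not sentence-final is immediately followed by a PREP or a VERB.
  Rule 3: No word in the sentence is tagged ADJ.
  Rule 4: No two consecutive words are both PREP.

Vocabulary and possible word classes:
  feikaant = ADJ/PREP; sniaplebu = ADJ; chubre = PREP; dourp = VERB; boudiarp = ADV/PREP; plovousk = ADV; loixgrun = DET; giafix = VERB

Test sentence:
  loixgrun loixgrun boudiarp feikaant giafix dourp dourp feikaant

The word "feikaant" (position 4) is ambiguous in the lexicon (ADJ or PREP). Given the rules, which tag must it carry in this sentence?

PREP

Candidates per position — 1:loixgrun {DET}; 2:loixgrun {DET}; 3:boudiarp {ADV,PREP}; 4:feikaant {ADJ,PREP}; 5:giafix {VERB}; 6:dourp {VERB}; 7:dourp {VERB}; 8:feikaant {ADJ,PREP}.
Word 4 cannot be ADJ — rule 3 would then fail for every completion. It is PREP.
Word 8 cannot be ADJ — rule 1 would then fail for every completion. It is PREP.
Word 3 cannot be PREP — rule 4 would then fail for every completion. It is ADV.
The unique satisfying tagging is: DET DET ADV PREP VERB VERB VERB PREP.
Checking: rule 1 ok; rule 2 ok; rule 3 ok; rule 4 ok.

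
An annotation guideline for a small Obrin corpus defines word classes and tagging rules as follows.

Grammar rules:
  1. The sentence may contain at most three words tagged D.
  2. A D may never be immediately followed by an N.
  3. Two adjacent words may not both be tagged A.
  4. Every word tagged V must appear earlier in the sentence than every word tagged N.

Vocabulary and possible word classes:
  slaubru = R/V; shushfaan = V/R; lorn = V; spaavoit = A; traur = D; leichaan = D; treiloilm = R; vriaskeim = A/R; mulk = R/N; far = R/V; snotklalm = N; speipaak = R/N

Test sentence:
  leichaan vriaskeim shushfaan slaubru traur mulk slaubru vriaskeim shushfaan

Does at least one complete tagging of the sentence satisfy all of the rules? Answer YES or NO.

Candidates per position — 1:leichaan {D}; 2:vriaskeim {A,R}; 3:shushfaan {V,R}; 4:slaubru {R,V}; 5:traur {D}; 6:mulk {R,N}; 7:slaubru {R,V}; 8:vriaskeim {A,R}; 9:shushfaan {V,R}.
One satisfying assignment: D A R V D R R R R.
Rule-by-rule: rule 1 ok; rule 2 ok; rule 3 ok; rule 4 ok.

YES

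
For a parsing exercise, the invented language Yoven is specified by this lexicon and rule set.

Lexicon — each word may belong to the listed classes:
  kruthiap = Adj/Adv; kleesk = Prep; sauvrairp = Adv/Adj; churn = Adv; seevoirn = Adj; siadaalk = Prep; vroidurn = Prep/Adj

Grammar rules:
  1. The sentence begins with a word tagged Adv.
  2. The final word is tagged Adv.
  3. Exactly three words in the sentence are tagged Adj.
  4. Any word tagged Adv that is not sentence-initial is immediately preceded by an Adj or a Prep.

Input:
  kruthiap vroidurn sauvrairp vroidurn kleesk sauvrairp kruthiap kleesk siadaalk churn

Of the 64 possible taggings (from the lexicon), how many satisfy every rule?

9

Candidates per position — 1:kruthiap {Adj,Adv}; 2:vroidurn {Prep,Adj}; 3:sauvrairp {Adv,Adj}; 4:vroidurn {Prep,Adj}; 5:kleesk {Prep}; 6:sauvrairp {Adv,Adj}; 7:kruthiap {Adj,Adv}; 8:kleesk {Prep}; 9:siadaalk {Prep}; 10:churn {Adv}.
There are 64 candidate sequences in total.
Checking each against the rules leaves 9 sequences.
Count = 9.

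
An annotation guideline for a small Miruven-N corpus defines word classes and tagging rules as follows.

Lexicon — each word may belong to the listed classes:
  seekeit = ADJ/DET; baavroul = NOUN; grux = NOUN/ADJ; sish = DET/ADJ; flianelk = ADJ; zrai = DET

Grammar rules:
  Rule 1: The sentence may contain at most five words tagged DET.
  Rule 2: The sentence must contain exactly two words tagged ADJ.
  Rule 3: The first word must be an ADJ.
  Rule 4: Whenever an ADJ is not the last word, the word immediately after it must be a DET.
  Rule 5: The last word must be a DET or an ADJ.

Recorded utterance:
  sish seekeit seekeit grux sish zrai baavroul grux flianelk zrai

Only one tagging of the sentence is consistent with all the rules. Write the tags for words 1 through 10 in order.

Candidates per position — 1:sish {DET,ADJ}; 2:seekeit {ADJ,DET}; 3:seekeit {ADJ,DET}; 4:grux {NOUN,ADJ}; 5:sish {DET,ADJ}; 6:zrai {DET}; 7:baavroul {NOUN}; 8:grux {NOUN,ADJ}; 9:flianelk {ADJ}; 10:zrai {DET}.
Position 1: tagging it DET would leave rule 3 unsatisfiable, so it must be ADJ.
Position 2: tagging it ADJ would leave rule 2 unsatisfiable, so it must be DET.
Position 3: tagging it ADJ would leave rule 2 unsatisfiable, so it must be DET.
Position 4: tagging it ADJ would leave rule 2 unsatisfiable, so it must be NOUN.
Position 5: tagging it ADJ would leave rule 2 unsatisfiable, so it must be DET.
Position 8: tagging it ADJ would leave rule 2 unsatisfiable, so it must be NOUN.
The only consistent sequence is: ADJ DET DET NOUN DET DET NOUN NOUN ADJ DET.
Checking: rule 1 satisfied; rule 2 satisfied; rule 3 satisfied; rule 4 satisfied; rule 5 satisfied.

ADJ DET DET NOUN DET DET NOUN NOUN ADJ DET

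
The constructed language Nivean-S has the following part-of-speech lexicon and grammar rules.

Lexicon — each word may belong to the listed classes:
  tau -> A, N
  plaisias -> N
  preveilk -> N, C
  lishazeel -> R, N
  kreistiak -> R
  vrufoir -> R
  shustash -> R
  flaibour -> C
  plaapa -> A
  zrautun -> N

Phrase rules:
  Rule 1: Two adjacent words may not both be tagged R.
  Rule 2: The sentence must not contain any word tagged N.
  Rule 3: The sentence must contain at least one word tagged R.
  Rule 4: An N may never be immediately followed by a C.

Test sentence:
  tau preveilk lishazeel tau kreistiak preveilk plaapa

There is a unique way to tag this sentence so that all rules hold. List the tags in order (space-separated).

A C R A R C A

Candidates per position — 1:tau {A,N}; 2:preveilk {N,C}; 3:lishazeel {R,N}; 4:tau {A,N}; 5:kreistiak {R}; 6:preveilk {N,C}; 7:plaapa {A}.
If word 1 were N, no tagging could satisfy rule 2; so word 1 is A.
If word 2 were N, no tagging could satisfy rule 2; so word 2 is C.
If word 3 were N, no tagging could satisfy rule 2; so word 3 is R.
If word 4 were N, no tagging could satisfy rule 2; so word 4 is A.
If word 6 were N, no tagging could satisfy rule 2; so word 6 is C.
The unique satisfying tagging is: A C R A R C A.
Checking: rule 1 ✓; rule 2 ✓; rule 3 ✓; rule 4 ✓.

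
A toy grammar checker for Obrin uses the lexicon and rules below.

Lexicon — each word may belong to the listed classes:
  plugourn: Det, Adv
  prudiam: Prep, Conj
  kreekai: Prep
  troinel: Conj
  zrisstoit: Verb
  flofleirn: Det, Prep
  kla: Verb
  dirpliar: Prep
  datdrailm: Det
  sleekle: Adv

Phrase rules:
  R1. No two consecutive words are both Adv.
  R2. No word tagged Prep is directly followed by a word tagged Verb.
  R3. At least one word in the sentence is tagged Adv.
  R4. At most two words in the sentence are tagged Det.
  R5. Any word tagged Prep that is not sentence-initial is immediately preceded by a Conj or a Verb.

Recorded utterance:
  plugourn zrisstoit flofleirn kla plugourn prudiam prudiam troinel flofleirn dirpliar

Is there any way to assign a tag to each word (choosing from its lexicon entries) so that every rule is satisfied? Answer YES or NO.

NO

Candidates per position — 1:plugourn {Det,Adv}; 2:zrisstoit {Verb}; 3:flofleirn {Det,Prep}; 4:kla {Verb}; 5:plugourn {Det,Adv}; 6:prudiam {Prep,Conj}; 7:prudiam {Prep,Conj}; 8:troinel {Conj}; 9:flofleirn {Det,Prep}; 10:dirpliar {Prep}.
Rule 5 cannot be satisfied by any choice of tags from the lexicon.
So there is no consistent tagging.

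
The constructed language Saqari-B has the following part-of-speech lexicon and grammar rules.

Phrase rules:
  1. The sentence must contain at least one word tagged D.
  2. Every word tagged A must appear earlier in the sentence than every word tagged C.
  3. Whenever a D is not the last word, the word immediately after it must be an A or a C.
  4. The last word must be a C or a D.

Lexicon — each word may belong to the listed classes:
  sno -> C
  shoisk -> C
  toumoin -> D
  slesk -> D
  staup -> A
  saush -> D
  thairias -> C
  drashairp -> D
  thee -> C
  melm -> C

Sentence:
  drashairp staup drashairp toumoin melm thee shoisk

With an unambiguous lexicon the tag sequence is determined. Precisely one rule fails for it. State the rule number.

3

Fixed tagging: D A D D C C C.
Checking each rule: R1 holds, R2 holds, R3 violated, R4 holds.
Only rule 3 fails.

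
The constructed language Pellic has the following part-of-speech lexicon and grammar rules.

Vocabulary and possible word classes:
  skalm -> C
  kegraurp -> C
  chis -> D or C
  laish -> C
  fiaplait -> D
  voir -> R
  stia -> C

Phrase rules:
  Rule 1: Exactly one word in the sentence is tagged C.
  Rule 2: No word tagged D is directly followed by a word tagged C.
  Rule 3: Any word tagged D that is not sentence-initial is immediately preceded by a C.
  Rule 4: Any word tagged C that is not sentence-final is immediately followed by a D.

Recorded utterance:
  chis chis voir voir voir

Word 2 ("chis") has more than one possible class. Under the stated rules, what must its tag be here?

D

Candidates per position — 1:chis {D,C}; 2:chis {D,C}; 3:voir {R}; 4:voir {R}; 5:voir {R}.
At position 2, choosing C makes rule 4 impossible to satisfy; hence D.
At position 1, choosing D makes rule 1 impossible to satisfy; hence C.
So the tagging must be: C D R R R.
Verifying each rule — rule 1 ok; rule 2 ok; rule 3 ok; rule 4 ok.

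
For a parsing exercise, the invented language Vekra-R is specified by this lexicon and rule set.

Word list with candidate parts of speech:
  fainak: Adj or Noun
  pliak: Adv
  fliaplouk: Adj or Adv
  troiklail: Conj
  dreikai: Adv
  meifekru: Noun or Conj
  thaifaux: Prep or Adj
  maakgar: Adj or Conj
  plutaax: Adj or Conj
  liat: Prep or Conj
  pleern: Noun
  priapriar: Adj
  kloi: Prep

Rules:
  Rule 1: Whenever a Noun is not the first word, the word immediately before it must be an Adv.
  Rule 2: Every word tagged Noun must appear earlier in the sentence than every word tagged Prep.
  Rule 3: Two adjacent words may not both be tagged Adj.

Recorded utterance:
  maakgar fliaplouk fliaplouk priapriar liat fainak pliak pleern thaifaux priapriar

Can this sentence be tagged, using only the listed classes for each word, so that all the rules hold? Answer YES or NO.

YES

Candidates per position — 1:maakgar {Adj,Conj}; 2:fliaplouk {Adj,Adv}; 3:fliaplouk {Adj,Adv}; 4:priapriar {Adj}; 5:liat {Prep,Conj}; 6:fainak {Adj,Noun}; 7:pliak {Adv}; 8:pleern {Noun}; 9:thaifaux {Prep,Adj}; 10:priapriar {Adj}.
One satisfying assignment: Conj Adj Adv Adj Conj Adj Adv Noun Prep Adj.
Verifying each rule — rule 1 holds; rule 2 holds; rule 3 holds.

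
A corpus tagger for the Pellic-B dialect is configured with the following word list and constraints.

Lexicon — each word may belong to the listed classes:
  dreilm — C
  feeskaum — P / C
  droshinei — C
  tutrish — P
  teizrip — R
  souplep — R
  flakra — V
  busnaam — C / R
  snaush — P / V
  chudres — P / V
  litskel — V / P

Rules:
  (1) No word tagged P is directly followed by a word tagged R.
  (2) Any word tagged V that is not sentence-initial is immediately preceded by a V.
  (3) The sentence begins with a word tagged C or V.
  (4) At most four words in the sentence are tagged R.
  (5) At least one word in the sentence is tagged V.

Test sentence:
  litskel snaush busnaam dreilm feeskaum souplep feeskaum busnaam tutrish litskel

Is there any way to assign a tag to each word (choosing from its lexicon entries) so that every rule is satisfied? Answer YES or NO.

YES

Candidates per position — 1:litskel {V,P}; 2:snaush {P,V}; 3:busnaam {C,R}; 4:dreilm {C}; 5:feeskaum {P,C}; 6:souplep {R}; 7:feeskaum {P,C}; 8:busnaam {C,R}; 9:tutrish {P}; 10:litskel {V,P}.
One satisfying assignment: V V R C C R C C P P.
Rule-by-rule: rule 1 satisfied; rule 2 satisfied; rule 3 satisfied; rule 4 satisfied; rule 5 satisfied.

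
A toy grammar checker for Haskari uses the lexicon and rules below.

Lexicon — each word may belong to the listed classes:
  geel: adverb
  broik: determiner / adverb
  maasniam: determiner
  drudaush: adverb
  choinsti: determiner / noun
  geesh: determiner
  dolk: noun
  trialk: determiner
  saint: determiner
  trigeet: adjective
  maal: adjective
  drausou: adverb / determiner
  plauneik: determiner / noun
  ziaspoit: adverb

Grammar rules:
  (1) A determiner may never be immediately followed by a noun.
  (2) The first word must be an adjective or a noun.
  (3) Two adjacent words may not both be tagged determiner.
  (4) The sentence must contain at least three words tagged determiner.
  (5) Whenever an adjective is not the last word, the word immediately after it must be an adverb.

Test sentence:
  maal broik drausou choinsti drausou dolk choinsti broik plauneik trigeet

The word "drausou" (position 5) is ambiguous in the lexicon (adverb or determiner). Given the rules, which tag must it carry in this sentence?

adverb

Candidates per position — 1:maal {adjective}; 2:broik {determiner,adverb}; 3:drausou {adverb,determiner}; 4:choinsti {determiner,noun}; 5:drausou {adverb,determiner}; 6:dolk {noun}; 7:choinsti {determiner,noun}; 8:broik {determiner,adverb}; 9:plauneik {determiner,noun}; 10:trigeet {adjective}.
Word 2 cannot be determiner — rule 5 would then fail for every completion. It is adverb.
Word 5 cannot be determiner — rule 1 would then fail for every completion. It is adverb.
The remaining ambiguous positions (3, 4, 7, 8, 9) are resolved jointly — only one combination satisfies every rule.
The only consistent sequence is: adjective adverb adverb determiner adverb noun determiner adverb determiner adjective.
Verifying each rule — rule 1 holds; rule 2 holds; rule 3 holds; rule 4 holds; rule 5 holds.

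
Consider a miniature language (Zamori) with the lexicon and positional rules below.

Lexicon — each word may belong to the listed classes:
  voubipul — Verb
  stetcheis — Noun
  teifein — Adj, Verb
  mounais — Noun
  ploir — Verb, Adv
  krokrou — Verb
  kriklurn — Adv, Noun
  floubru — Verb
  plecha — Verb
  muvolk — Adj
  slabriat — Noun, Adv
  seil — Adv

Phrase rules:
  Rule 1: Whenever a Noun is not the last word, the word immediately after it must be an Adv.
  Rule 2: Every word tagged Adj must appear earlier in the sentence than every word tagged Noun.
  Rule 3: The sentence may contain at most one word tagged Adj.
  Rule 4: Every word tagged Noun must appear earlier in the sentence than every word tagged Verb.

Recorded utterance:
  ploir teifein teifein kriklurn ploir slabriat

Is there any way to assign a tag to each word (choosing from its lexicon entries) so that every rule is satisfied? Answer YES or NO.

Candidates per position — 1:ploir {Verb,Adv}; 2:teifein {Adj,Verb}; 3:teifein {Adj,Verb}; 4:kriklurn {Adv,Noun}; 5:ploir {Verb,Adv}; 6:slabriat {Noun,Adv}.
One satisfying assignment: Verb Verb Verb Adv Adv Adv.
Rule-by-rule: rule 1 ok; rule 2 ok; rule 3 ok; rule 4 ok.

YES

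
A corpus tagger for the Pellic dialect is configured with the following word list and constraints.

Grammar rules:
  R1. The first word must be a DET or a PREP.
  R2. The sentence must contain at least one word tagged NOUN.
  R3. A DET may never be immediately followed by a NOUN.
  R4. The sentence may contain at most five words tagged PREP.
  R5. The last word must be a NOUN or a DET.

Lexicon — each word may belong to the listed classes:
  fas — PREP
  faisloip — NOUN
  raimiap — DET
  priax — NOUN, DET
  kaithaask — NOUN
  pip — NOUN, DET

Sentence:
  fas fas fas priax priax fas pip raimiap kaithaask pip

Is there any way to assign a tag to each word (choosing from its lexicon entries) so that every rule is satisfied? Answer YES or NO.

Candidates per position — 1:fas {PREP}; 2:fas {PREP}; 3:fas {PREP}; 4:priax {NOUN,DET}; 5:priax {NOUN,DET}; 6:fas {PREP}; 7:pip {NOUN,DET}; 8:raimiap {DET}; 9:kaithaask {NOUN}; 10:pip {NOUN,DET}.
Rule 3 cannot be satisfied by any choice of tags from the lexicon.
So there is no consistent tagging.

NO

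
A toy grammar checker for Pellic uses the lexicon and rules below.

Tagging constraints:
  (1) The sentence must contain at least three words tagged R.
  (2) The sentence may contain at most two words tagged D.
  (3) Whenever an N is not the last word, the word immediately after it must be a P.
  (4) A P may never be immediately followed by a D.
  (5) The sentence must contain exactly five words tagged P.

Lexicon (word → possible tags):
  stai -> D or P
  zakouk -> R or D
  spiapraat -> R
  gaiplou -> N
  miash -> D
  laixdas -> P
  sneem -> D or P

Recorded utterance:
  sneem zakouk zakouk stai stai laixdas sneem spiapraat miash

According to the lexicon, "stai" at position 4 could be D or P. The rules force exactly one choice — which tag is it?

P

Candidates per position — 1:sneem {D,P}; 2:zakouk {R,D}; 3:zakouk {R,D}; 4:stai {D,P}; 5:stai {D,P}; 6:laixdas {P}; 7:sneem {D,P}; 8:spiapraat {R}; 9:miash {D}.
At position 1, choosing D makes rule 5 impossible to satisfy; hence P.
At position 2, choosing D makes rule 1 impossible to satisfy; hence R.
At position 3, choosing D makes rule 1 impossible to satisfy; hence R.
At position 4, choosing D makes rule 5 impossible to satisfy; hence P.
At position 5, choosing D makes rule 4 impossible to satisfy; hence P.
At position 7, choosing D makes rule 4 impossible to satisfy; hence P.
The only consistent sequence is: P R R P P P P R D.
Checking: rule 1 ok; rule 2 ok; rule 3 ok; rule 4 ok; rule 5 ok.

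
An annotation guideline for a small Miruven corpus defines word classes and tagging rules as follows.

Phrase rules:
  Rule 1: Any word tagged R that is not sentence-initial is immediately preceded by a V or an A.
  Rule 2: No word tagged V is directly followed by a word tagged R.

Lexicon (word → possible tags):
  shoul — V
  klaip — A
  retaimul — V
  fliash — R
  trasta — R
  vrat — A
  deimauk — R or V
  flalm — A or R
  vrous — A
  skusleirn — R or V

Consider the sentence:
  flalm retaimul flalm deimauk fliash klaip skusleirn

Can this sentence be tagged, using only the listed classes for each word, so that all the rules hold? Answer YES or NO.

NO

Candidates per position — 1:flalm {A,R}; 2:retaimul {V}; 3:flalm {A,R}; 4:deimauk {R,V}; 5:fliash {R}; 6:klaip {A}; 7:skusleirn {R,V}.
Every candidate sequence violates at least one rule; no consistent tagging exists.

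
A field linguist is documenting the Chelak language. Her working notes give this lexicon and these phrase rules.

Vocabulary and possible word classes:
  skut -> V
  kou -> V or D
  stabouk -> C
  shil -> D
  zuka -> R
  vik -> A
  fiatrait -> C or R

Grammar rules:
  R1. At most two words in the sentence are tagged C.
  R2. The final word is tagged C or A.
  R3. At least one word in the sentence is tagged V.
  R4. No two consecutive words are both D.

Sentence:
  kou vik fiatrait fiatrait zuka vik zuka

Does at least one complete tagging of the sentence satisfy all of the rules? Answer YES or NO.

Candidates per position — 1:kou {V,D}; 2:vik {A}; 3:fiatrait {C,R}; 4:fiatrait {C,R}; 5:zuka {R}; 6:vik {A}; 7:zuka {R}.
Rule 2 cannot be satisfied by any choice of tags from the lexicon.
So there is no consistent tagging.

NO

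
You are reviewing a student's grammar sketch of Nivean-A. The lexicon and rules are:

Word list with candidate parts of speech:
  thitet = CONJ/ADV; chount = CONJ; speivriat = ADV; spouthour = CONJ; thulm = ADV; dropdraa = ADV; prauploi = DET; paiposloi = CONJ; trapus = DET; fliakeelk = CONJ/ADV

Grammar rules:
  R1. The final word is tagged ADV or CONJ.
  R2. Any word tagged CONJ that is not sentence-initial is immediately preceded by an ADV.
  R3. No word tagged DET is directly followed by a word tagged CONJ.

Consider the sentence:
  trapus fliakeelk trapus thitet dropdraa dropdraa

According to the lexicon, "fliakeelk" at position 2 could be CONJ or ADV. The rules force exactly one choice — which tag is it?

Candidates per position — 1:trapus {DET}; 2:fliakeelk {CONJ,ADV}; 3:trapus {DET}; 4:thitet {CONJ,ADV}; 5:dropdraa {ADV}; 6:dropdraa {ADV}.
If word 2 were CONJ, no tagging could satisfy rule 2; so word 2 is ADV.
If word 4 were CONJ, no tagging could satisfy rule 2; so word 4 is ADV.
The unique satisfying tagging is: DET ADV DET ADV ADV ADV.
Checking: rule 1 satisfied; rule 2 satisfied; rule 3 satisfied.

ADV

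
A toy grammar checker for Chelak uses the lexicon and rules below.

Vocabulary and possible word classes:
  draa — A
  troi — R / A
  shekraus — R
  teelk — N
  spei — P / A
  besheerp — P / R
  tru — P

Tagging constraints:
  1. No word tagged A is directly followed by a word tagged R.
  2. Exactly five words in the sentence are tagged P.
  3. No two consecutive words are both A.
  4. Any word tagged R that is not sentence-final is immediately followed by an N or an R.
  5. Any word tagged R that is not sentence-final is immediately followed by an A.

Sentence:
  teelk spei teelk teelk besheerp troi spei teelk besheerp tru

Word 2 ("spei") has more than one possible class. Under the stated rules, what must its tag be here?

P

Candidates per position — 1:teelk {N}; 2:spei {P,A}; 3:teelk {N}; 4:teelk {N}; 5:besheerp {P,R}; 6:troi {R,A}; 7:spei {P,A}; 8:teelk {N}; 9:besheerp {P,R}; 10:tru {P}.
Position 2: tagging it A would leave rule 2 unsatisfiable, so it must be P.
Position 5: tagging it R would leave rule 2 unsatisfiable, so it must be P.
Position 6: tagging it R would leave rule 4 unsatisfiable, so it must be A.
Position 7: tagging it A would leave rule 2 unsatisfiable, so it must be P.
Position 9: tagging it R would leave rule 2 unsatisfiable, so it must be P.
The only consistent sequence is: N P N N P A P N P P.
Check: rule 1 ✓; rule 2 ✓; rule 3 ✓; rule 4 ✓; rule 5 ✓.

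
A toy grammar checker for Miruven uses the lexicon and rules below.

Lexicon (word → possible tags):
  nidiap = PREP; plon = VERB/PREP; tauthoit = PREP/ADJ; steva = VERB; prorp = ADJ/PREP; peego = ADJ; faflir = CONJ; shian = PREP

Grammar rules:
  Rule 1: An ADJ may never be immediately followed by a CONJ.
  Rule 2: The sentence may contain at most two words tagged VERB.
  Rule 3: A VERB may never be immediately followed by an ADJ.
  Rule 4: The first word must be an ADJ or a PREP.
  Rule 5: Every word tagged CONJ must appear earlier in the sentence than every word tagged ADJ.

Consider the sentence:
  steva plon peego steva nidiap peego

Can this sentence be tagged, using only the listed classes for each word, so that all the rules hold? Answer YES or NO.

NO

Candidates per position — 1:steva {VERB}; 2:plon {VERB,PREP}; 3:peego {ADJ}; 4:steva {VERB}; 5:nidiap {PREP}; 6:peego {ADJ}.
Rule 4 cannot be satisfied by any choice of tags from the lexicon.
So there is no consistent tagging.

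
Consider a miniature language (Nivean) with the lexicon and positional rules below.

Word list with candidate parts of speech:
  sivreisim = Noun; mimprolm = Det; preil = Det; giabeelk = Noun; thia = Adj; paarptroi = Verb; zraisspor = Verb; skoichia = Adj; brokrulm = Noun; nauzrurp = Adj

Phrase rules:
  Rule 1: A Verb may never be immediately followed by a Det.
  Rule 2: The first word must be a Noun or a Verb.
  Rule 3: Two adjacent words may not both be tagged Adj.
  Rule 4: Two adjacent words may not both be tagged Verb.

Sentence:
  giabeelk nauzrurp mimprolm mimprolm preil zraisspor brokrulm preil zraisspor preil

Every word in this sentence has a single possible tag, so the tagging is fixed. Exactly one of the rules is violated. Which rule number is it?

Fixed tagging: Noun Adj Det Det Det Verb Noun Det Verb Det.
Checking each rule: R1 ✗, R2 ✓, R3 ✓, R4 ✓.
Only rule 1 fails.

1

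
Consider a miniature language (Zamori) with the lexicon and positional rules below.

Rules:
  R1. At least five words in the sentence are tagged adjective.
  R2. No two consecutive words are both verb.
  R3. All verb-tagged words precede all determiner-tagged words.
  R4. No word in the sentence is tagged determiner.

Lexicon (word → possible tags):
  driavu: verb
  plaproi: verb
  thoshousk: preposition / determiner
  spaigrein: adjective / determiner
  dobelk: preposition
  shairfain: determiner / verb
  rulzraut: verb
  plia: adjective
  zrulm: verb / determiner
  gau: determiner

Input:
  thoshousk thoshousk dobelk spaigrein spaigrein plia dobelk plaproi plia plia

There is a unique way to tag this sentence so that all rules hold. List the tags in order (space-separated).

preposition preposition preposition adjective adjective adjective preposition verb adjective adjective

Candidates per position — 1:thoshousk {preposition,determiner}; 2:thoshousk {preposition,determiner}; 3:dobelk {preposition}; 4:spaigrein {adjective,determiner}; 5:spaigrein {adjective,determiner}; 6:plia {adjective}; 7:dobelk {preposition}; 8:plaproi {verb}; 9:plia {adjective}; 10:plia {adjective}.
If word 1 were determiner, no tagging could satisfy rule 3; so word 1 is preposition.
If word 2 were determiner, no tagging could satisfy rule 3; so word 2 is preposition.
If word 4 were determiner, no tagging could satisfy rule 1; so word 4 is adjective.
If word 5 were determiner, no tagging could satisfy rule 1; so word 5 is adjective.
The unique satisfying tagging is: preposition preposition preposition adjective adjective adjective preposition verb adjective adjective.
Rule-by-rule: rule 1 holds; rule 2 holds; rule 3 holds; rule 4 holds.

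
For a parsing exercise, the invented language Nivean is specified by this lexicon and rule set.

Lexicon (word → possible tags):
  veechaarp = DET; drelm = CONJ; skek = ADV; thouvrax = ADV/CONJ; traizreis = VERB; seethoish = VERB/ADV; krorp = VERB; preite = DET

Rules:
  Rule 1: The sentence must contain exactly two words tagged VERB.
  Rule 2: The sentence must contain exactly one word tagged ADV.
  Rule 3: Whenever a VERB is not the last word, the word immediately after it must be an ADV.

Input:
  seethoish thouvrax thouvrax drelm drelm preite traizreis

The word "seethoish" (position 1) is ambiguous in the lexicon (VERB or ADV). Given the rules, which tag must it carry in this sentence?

VERB

Candidates per position — 1:seethoish {VERB,ADV}; 2:thouvrax {ADV,CONJ}; 3:thouvrax {ADV,CONJ}; 4:drelm {CONJ}; 5:drelm {CONJ}; 6:preite {DET}; 7:traizreis {VERB}.
Position 1: tagging it ADV would leave rule 1 unsatisfiable, so it must be VERB.
Position 2: tagging it CONJ would leave rule 3 unsatisfiable, so it must be ADV.
Position 3: tagging it ADV would leave rule 2 unsatisfiable, so it must be CONJ.
So the tagging must be: VERB ADV CONJ CONJ CONJ DET VERB.
Verifying each rule — rule 1 satisfied; rule 2 satisfied; rule 3 satisfied.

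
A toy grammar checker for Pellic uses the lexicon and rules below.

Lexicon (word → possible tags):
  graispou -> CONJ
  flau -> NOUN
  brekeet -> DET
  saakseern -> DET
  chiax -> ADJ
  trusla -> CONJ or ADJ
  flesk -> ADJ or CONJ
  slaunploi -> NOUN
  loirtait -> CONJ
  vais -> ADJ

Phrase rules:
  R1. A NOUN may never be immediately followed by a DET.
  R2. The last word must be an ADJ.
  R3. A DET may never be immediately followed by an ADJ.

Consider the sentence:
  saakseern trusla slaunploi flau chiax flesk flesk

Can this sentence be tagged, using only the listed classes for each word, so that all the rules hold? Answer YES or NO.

Candidates per position — 1:saakseern {DET}; 2:trusla {CONJ,ADJ}; 3:slaunploi {NOUN}; 4:flau {NOUN}; 5:chiax {ADJ}; 6:flesk {ADJ,CONJ}; 7:flesk {ADJ,CONJ}.
One satisfying assignment: DET CONJ NOUN NOUN ADJ ADJ ADJ.
Rule-by-rule: rule 1 satisfied; rule 2 satisfied; rule 3 satisfied.

YES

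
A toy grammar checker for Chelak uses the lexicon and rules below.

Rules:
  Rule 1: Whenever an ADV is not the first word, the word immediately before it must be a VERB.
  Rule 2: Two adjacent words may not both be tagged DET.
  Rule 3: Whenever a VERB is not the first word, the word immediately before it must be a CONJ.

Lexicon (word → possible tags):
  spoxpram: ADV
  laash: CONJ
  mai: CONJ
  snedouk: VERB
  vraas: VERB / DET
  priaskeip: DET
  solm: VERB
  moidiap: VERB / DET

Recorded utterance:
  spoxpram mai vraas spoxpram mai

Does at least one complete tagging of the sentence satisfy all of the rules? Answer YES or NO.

YES

Candidates per position — 1:spoxpram {ADV}; 2:mai {CONJ}; 3:vraas {VERB,DET}; 4:spoxpram {ADV}; 5:mai {CONJ}.
One satisfying assignment: ADV CONJ VERB ADV CONJ.
Verifying each rule — rule 1 satisfied; rule 2 satisfied; rule 3 satisfied.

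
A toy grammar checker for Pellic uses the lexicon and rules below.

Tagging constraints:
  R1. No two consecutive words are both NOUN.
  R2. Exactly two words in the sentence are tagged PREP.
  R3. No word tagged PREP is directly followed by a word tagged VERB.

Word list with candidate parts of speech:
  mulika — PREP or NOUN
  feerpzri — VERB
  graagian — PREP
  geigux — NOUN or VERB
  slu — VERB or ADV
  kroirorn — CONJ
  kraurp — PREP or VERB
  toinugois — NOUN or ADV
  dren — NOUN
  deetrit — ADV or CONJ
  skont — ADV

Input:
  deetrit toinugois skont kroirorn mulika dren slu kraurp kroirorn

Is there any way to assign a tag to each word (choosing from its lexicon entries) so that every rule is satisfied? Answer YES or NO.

Candidates per position — 1:deetrit {ADV,CONJ}; 2:toinugois {NOUN,ADV}; 3:skont {ADV}; 4:kroirorn {CONJ}; 5:mulika {PREP,NOUN}; 6:dren {NOUN}; 7:slu {VERB,ADV}; 8:kraurp {PREP,VERB}; 9:kroirorn {CONJ}.
One satisfying assignment: CONJ ADV ADV CONJ PREP NOUN ADV PREP CONJ.
Verifying each rule — rule 1 holds; rule 2 holds; rule 3 holds.

YES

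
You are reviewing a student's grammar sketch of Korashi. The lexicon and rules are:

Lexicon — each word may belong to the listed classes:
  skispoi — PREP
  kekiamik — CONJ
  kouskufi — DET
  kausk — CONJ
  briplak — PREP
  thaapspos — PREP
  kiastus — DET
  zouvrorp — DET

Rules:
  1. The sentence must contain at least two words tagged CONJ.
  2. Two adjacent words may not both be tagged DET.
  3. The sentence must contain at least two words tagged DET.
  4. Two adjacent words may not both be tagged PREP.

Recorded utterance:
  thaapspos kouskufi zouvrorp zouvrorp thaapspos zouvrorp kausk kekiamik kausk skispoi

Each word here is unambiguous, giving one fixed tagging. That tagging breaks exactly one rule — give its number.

2

Fixed tagging: PREP DET DET DET PREP DET CONJ CONJ CONJ PREP.
Applying the rules: R1 holds, R2 violated, R3 holds, R4 holds.
Only rule 2 fails.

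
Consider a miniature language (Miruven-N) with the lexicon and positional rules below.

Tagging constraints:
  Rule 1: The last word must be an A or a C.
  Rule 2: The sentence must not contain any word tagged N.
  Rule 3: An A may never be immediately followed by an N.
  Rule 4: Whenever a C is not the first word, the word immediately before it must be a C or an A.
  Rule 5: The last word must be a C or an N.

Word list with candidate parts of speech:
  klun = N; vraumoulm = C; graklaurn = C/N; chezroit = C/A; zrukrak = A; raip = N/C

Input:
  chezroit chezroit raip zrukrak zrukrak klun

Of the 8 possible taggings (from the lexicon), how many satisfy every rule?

Candidates per position — 1:chezroit {C,A}; 2:chezroit {C,A}; 3:raip {N,C}; 4:zrukrak {A}; 5:zrukrak {A}; 6:klun {N}.
There are 8 candidate sequences in total.
Rule 1 cannot be satisfied by any choice of tags from the lexicon.
So there is no consistent tagging.
Count = 0.

0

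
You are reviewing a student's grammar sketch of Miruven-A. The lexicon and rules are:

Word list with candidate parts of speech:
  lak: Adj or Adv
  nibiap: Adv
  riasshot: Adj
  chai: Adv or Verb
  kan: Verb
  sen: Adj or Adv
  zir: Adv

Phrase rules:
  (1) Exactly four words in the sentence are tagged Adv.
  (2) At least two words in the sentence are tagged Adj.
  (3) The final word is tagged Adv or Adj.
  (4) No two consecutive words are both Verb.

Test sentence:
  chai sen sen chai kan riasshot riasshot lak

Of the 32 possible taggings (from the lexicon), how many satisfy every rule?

Candidates per position — 1:chai {Adv,Verb}; 2:sen {Adj,Adv}; 3:sen {Adj,Adv}; 4:chai {Adv,Verb}; 5:kan {Verb}; 6:riasshot {Adj}; 7:riasshot {Adj}; 8:lak {Adj,Adv}.
There are 32 candidate sequences in total.
The sequences that satisfy every rule: Adv Adj Adv Adv Verb Adj Adj Adv; Adv Adv Adj Adv Verb Adj Adj Adv; Adv Adv Adv Adv Verb Adj Adj Adj; Verb Adv Adv Adv Verb Adj Adj Adv.
Count = 4.

4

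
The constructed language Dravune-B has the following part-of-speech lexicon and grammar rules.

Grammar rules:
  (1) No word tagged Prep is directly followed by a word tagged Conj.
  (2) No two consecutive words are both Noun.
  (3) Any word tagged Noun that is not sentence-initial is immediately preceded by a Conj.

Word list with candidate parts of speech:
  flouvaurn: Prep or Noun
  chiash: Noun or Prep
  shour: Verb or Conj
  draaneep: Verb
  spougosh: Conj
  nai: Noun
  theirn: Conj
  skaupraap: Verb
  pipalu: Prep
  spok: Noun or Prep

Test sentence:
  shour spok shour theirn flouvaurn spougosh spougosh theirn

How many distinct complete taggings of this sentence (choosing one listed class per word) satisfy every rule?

4

Candidates per position — 1:shour {Verb,Conj}; 2:spok {Noun,Prep}; 3:shour {Verb,Conj}; 4:theirn {Conj}; 5:flouvaurn {Prep,Noun}; 6:spougosh {Conj}; 7:spougosh {Conj}; 8:theirn {Conj}.
There are 16 candidate sequences in total.
The sequences that satisfy every rule: Verb Prep Verb Conj Noun Conj Conj Conj; Conj Noun Verb Conj Noun Conj Conj Conj; Conj Noun Conj Conj Noun Conj Conj Conj; Conj Prep Verb Conj Noun Conj Conj Conj.
Count = 4.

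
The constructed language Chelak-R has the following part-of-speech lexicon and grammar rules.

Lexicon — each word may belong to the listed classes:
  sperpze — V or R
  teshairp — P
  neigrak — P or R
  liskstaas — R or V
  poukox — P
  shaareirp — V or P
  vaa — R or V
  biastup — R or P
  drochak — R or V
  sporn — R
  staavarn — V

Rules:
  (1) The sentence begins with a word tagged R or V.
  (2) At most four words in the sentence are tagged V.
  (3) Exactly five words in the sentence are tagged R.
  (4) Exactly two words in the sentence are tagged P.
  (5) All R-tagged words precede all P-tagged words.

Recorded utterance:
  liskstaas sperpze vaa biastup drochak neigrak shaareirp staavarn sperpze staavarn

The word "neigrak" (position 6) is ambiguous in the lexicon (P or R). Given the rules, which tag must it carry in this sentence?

P

Candidates per position — 1:liskstaas {R,V}; 2:sperpze {V,R}; 3:vaa {R,V}; 4:biastup {R,P}; 5:drochak {R,V}; 6:neigrak {P,R}; 7:shaareirp {V,P}; 8:staavarn {V}; 9:sperpze {V,R}; 10:staavarn {V}.
Position 6: the remaining choice is settled jointly with positions 1, 2, 3, 4, 5, 7, 9 — only P at position 6 is part of a tagging that satisfies every rule.
So the tagging must be: R R R R R P P V V V.
Rule-by-rule: rule 1 ok; rule 2 ok; rule 3 ok; rule 4 ok; rule 5 ok.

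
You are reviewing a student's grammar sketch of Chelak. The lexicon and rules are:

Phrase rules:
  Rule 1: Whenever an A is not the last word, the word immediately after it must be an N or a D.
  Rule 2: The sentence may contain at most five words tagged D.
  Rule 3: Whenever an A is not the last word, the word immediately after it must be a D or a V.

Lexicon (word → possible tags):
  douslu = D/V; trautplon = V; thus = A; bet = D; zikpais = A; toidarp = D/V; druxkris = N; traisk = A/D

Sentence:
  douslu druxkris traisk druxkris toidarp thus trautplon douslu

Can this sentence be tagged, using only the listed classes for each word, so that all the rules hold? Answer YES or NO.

NO

Candidates per position — 1:douslu {D,V}; 2:druxkris {N}; 3:traisk {A,D}; 4:druxkris {N}; 5:toidarp {D,V}; 6:thus {A}; 7:trautplon {V}; 8:douslu {D,V}.
Rule 1 cannot be satisfied by any choice of tags from the lexicon.
So there is no consistent tagging.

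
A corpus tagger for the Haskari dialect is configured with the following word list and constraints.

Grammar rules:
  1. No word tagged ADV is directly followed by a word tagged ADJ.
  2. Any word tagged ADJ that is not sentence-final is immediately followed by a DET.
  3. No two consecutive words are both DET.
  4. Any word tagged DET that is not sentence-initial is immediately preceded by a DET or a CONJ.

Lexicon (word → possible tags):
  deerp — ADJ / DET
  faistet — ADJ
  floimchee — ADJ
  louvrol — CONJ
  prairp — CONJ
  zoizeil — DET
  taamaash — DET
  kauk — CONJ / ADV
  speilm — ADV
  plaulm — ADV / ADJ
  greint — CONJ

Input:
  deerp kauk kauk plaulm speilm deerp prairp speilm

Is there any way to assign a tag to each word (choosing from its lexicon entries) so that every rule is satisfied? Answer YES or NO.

Candidates per position — 1:deerp {ADJ,DET}; 2:kauk {CONJ,ADV}; 3:kauk {CONJ,ADV}; 4:plaulm {ADV,ADJ}; 5:speilm {ADV}; 6:deerp {ADJ,DET}; 7:prairp {CONJ}; 8:speilm {ADV}.
Every candidate sequence violates at least one rule; no consistent tagging exists.

NO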